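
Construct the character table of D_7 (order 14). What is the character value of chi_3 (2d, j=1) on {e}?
Conjugacy classes: {e} of size 1, {r^1, r^6} of size 2, {r^2, r^5} of size 2, {r^3, r^4} of size 2, {s, sr, ..., sr^6} of size 7.
Character table:
  irrep \ class              {e} (size 1)  {r^1, r^6} (size 2)  {r^2, r^5} (size 2)  {r^3, r^4} (size 2)  {s, sr, ..., sr^6} (size 7)
  chi_1 (triv)               1             1                    1                    1                    1                          
  chi_2 (sign: r->1, s->-1)  1             1                    1                    1                    -1                         
  chi_3 (2d, j=1)            2             2*cos(2*pi/7)        -2*cos(3*pi/7)       -2*cos(pi/7)         0                          
  chi_4 (2d, j=2)            2             -2*cos(3*pi/7)       -2*cos(pi/7)         2*cos(2*pi/7)        0                          
  chi_5 (2d, j=3)            2             -2*cos(pi/7)         2*cos(2*pi/7)        -2*cos(3*pi/7)       0                          

Spot check: chi_3 (2d, j=1) on {e} = 2.

Solution. D_7 has order 2*7 = 14 with 5 conjugacy classes, hence 5 irreducibles. Sum of squared dims 1 + 1 + 4 + 4 + 4 = 14 = |G|. Linear characters come from the abelianisation; the 2-dimensional irreps have character r^k -> 2*cos(2*pi*j*k/7), reflections -> 0.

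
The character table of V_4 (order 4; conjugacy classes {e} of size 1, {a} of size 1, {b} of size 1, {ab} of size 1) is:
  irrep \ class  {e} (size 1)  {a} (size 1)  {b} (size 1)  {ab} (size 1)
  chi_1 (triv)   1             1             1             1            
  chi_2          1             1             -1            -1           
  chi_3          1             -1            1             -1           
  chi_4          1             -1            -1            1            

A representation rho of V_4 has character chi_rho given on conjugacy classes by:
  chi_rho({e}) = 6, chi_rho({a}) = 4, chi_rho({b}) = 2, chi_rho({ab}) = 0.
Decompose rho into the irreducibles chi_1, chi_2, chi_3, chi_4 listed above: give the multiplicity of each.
Multiplicities: chi_1: 3, chi_2: 2, chi_3: 1, chi_4: 0.

Explanation: Use <chi_rho, chi> = (1/|G|) sum_C |C| * chi_rho(C) * conj(chi(C)) with |G| = 4 for each irreducible chi in the table:
  <chi_rho, chi_1> = (1/4)[1*(6)*conj(1) + 1*(4)*conj(1) + 1*(2)*conj(1) + 1*(0)*conj(1)]
      = (1/4)[(6) + (4) + (2) + (0)] = 12/4 = 3
  <chi_rho, chi_2> = (1/4)[1*(6)*conj(1) + 1*(4)*conj(1) + 1*(2)*conj(-1) + 1*(0)*conj(-1)]
      = (1/4)[(6) + (4) + (-2) + (0)] = 8/4 = 2
  <chi_rho, chi_3> = (1/4)[1*(6)*conj(1) + 1*(4)*conj(-1) + 1*(2)*conj(1) + 1*(0)*conj(-1)]
      = (1/4)[(6) + (-4) + (2) + (0)] = 4/4 = 1
  <chi_rho, chi_4> = (1/4)[1*(6)*conj(1) + 1*(4)*conj(-1) + 1*(2)*conj(-1) + 1*(0)*conj(1)]
      = (1/4)[(6) + (-4) + (-2) + (0)] = 0/4 = 0
Dimension check: dim(rho) = sum (mult * dim) = 3*1 + 2*1 + 1*1 + 0*1 = 6 = chi_rho(e) = 6.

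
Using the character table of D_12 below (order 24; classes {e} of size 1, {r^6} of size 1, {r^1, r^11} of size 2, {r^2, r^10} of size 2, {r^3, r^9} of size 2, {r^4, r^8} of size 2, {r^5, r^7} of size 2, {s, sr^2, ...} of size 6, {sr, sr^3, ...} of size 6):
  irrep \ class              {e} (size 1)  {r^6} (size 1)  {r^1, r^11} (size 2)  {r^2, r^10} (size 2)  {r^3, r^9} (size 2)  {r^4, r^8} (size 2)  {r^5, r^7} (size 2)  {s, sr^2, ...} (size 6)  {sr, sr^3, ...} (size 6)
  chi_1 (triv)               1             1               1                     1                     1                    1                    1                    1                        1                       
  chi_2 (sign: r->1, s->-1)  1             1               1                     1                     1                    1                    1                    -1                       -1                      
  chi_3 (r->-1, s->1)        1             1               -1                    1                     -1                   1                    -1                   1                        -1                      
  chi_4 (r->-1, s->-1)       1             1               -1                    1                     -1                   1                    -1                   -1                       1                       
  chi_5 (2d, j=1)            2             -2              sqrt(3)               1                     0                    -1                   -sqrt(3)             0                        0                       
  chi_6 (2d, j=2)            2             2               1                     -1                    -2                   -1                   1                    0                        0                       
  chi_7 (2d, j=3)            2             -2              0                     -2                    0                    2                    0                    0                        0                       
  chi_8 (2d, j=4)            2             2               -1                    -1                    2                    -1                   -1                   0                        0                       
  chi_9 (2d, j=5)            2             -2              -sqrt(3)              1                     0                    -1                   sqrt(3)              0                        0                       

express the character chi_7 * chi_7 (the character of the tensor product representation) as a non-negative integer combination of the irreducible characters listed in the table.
chi_7 tensor chi_7 = chi_1 + chi_2 + chi_3 + chi_4 (all other irreducibles have multiplicity 0).

Explanation: The character of a tensor product is the pointwise product (chi_7 * chi_7)(C) = chi_7(C) * chi_7(C):
  {e}: (2)*(2), {r^6}: (-2)*(-2), {r^1, r^11}: (0)*(0), {r^2, r^10}: (-2)*(-2), {r^3, r^9}: (0)*(0), {r^4, r^8}: (2)*(2), {r^5, r^7}: (0)*(0), {s, sr^2, ...}: (0)*(0), {sr, sr^3, ...}: (0)*(0)
so (chi_7 * chi_7) takes values
  {e} -> 4, {r^6} -> 4, {r^1, r^11} -> 0, {r^2, r^10} -> 4, {r^3, r^9} -> 0, {r^4, r^8} -> 4, {r^5, r^7} -> 0, {s, sr^2, ...} -> 0, {sr, sr^3, ...} -> 0.
Now take the inner product of this character with each irreducible chi from the table, <chi_7*chi_7, chi> = (1/24) sum_C |C| (chi_7*chi_7)(C) conj(chi(C)):
  <chi_7*chi_7, chi_1> = (1/24)[1*(4)*conj(1) + 1*(4)*conj(1) + 2*(0)*conj(1) + 2*(4)*conj(1) + 2*(0)*conj(1) + 2*(4)*conj(1) + 2*(0)*conj(1) + 6*(0)*conj(1) + 6*(0)*conj(1)]
      = (1/24)[(4) + (4) + (0) + (8) + (0) + (8) + (0) + (0) + (0)] = 24/24 = 1
  <chi_7*chi_7, chi_2> = (1/24)[1*(4)*conj(1) + 1*(4)*conj(1) + 2*(0)*conj(1) + 2*(4)*conj(1) + 2*(0)*conj(1) + 2*(4)*conj(1) + 2*(0)*conj(1) + 6*(0)*conj(-1) + 6*(0)*conj(-1)]
      = (1/24)[(4) + (4) + (0) + (8) + (0) + (8) + (0) + (0) + (0)] = 24/24 = 1
  <chi_7*chi_7, chi_3> = (1/24)[1*(4)*conj(1) + 1*(4)*conj(1) + 2*(0)*conj(-1) + 2*(4)*conj(1) + 2*(0)*conj(-1) + 2*(4)*conj(1) + 2*(0)*conj(-1) + 6*(0)*conj(1) + 6*(0)*conj(-1)]
      = (1/24)[(4) + (4) + (0) + (8) + (0) + (8) + (0) + (0) + (0)] = 24/24 = 1
  <chi_7*chi_7, chi_4> = (1/24)[1*(4)*conj(1) + 1*(4)*conj(1) + 2*(0)*conj(-1) + 2*(4)*conj(1) + 2*(0)*conj(-1) + 2*(4)*conj(1) + 2*(0)*conj(-1) + 6*(0)*conj(-1) + 6*(0)*conj(1)]
      = (1/24)[(4) + (4) + (0) + (8) + (0) + (8) + (0) + (0) + (0)] = 24/24 = 1
  <chi_7*chi_7, chi_5> = (1/24)[1*(4)*conj(2) + 1*(4)*conj(-2) + 2*(0)*conj(sqrt(3)) + 2*(4)*conj(1) + 2*(0)*conj(0) + 2*(4)*conj(-1) + 2*(0)*conj(-sqrt(3)) + 6*(0)*conj(0) + 6*(0)*conj(0)]
      = (1/24)[(8) + (-8) + (0) + (8) + (0) + (-8) + (0) + (0) + (0)] = 0/24 = 0
  <chi_7*chi_7, chi_6> = (1/24)[1*(4)*conj(2) + 1*(4)*conj(2) + 2*(0)*conj(1) + 2*(4)*conj(-1) + 2*(0)*conj(-2) + 2*(4)*conj(-1) + 2*(0)*conj(1) + 6*(0)*conj(0) + 6*(0)*conj(0)]
      = (1/24)[(8) + (8) + (0) + (-8) + (0) + (-8) + (0) + (0) + (0)] = 0/24 = 0
  <chi_7*chi_7, chi_7> = (1/24)[1*(4)*conj(2) + 1*(4)*conj(-2) + 2*(0)*conj(0) + 2*(4)*conj(-2) + 2*(0)*conj(0) + 2*(4)*conj(2) + 2*(0)*conj(0) + 6*(0)*conj(0) + 6*(0)*conj(0)]
      = (1/24)[(8) + (-8) + (0) + (-16) + (0) + (16) + (0) + (0) + (0)] = 0/24 = 0
  <chi_7*chi_7, chi_8> = (1/24)[1*(4)*conj(2) + 1*(4)*conj(2) + 2*(0)*conj(-1) + 2*(4)*conj(-1) + 2*(0)*conj(2) + 2*(4)*conj(-1) + 2*(0)*conj(-1) + 6*(0)*conj(0) + 6*(0)*conj(0)]
      = (1/24)[(8) + (8) + (0) + (-8) + (0) + (-8) + (0) + (0) + (0)] = 0/24 = 0
  <chi_7*chi_7, chi_9> = (1/24)[1*(4)*conj(2) + 1*(4)*conj(-2) + 2*(0)*conj(-sqrt(3)) + 2*(4)*conj(1) + 2*(0)*conj(0) + 2*(4)*conj(-1) + 2*(0)*conj(sqrt(3)) + 6*(0)*conj(0) + 6*(0)*conj(0)]
      = (1/24)[(8) + (-8) + (0) + (8) + (0) + (-8) + (0) + (0) + (0)] = 0/24 = 0
Hence the multiplicities are chi_1: 1, chi_2: 1, chi_3: 1, chi_4: 1. Dimension check: dim(chi_7)*dim(chi_7) = 2*2 = 4 and sum (mult * dim) = 1*1 + 1*1 + 1*1 + 1*1 = 4.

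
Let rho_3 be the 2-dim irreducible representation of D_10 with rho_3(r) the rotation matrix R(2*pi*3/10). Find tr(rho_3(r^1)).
chi_{rho_3}(r^1) = 2*cos(2*pi*3*1/10) = 1/2 - sqrt(5)/2

Argument: rho_3(r^1) is rotation by angle 2*pi*3*1/10, whose trace is 2*cos(2*pi*3*1/10) = 1/2 - sqrt(5)/2.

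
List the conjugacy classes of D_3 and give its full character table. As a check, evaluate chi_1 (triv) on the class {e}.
Conjugacy classes: {e} of size 1, {r^1, r^2} of size 2, {s, sr, ..., sr^2} of size 3.
Character table:
  irrep \ class              {e} (size 1)  {r^1, r^2} (size 2)  {s, sr, ..., sr^2} (size 3)
  chi_1 (triv)               1             1                    1                          
  chi_2 (sign: r->1, s->-1)  1             1                    -1                         
  chi_3 (2d, j=1)            2             -1                   0                          

Spot check: chi_1 (triv) on {e} = 1.

Proof sketch: D_3 has order 2*3 = 6 with 3 conjugacy classes, hence 3 irreducibles. Sum of squared dims 1 + 1 + 4 = 6 = |G|. Linear characters come from the abelianisation; the 2-dimensional irreps have character r^k -> 2*cos(2*pi*j*k/3), reflections -> 0.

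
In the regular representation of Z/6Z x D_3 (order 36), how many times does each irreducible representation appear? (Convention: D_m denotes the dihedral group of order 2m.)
Each irreducible V_i of dimension d_i appears with multiplicity d_i, i.e. rho_reg = (direct sum over all irreducibles V_i) d_i V_i. The irreducible dimensions for Z/6Z x D_3 are 1, 1, 1, 1, 1, 1, 1, 1, 1, 1, 1, 1, 2, 2, 2, 2, 2, 2: 12 irreducibles of dimension 1, each with multiplicity 1; 6 irreducibles of dimension 2, each with multiplicity 2. Total dimension 12*1*1 + 6*2*2 = 36 = |G|.

Solution. General theorem: in the regular representation of a finite group G, each irreducible appears with multiplicity equal to its dimension. Check: dim(rho_reg) = sum d_i^2 = 1 + 1 + 1 + 1 + 1 + 1 + 1 + 1 + 1 + 1 + 1 + 1 + 4 + 4 + 4 + 4 + 4 + 4 = 36 = |G|.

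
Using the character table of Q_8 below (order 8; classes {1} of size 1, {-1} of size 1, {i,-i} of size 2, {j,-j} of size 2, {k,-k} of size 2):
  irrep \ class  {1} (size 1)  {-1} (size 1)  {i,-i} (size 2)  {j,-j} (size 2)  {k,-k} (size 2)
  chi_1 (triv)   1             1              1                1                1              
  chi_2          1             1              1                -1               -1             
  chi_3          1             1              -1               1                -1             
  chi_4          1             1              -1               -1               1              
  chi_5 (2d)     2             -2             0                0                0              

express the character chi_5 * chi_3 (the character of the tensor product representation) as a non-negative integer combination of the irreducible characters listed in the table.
chi_5 tensor chi_3 = chi_5 (all other irreducibles have multiplicity 0).

Proof sketch: The character of a tensor product is the pointwise product (chi_5 * chi_3)(C) = chi_5(C) * chi_3(C):
  {1}: (2)*(1), {-1}: (-2)*(1), {i,-i}: (0)*(-1), {j,-j}: (0)*(1), {k,-k}: (0)*(-1)
so (chi_5 * chi_3) takes values
  {1} -> 2, {-1} -> -2, {i,-i} -> 0, {j,-j} -> 0, {k,-k} -> 0.
Now take the inner product of this character with each irreducible chi from the table, <chi_5*chi_3, chi> = (1/8) sum_C |C| (chi_5*chi_3)(C) conj(chi(C)):
  <chi_5*chi_3, chi_1> = (1/8)[1*(2)*conj(1) + 1*(-2)*conj(1) + 2*(0)*conj(1) + 2*(0)*conj(1) + 2*(0)*conj(1)]
      = (1/8)[(2) + (-2) + (0) + (0) + (0)] = 0/8 = 0
  <chi_5*chi_3, chi_2> = (1/8)[1*(2)*conj(1) + 1*(-2)*conj(1) + 2*(0)*conj(1) + 2*(0)*conj(-1) + 2*(0)*conj(-1)]
      = (1/8)[(2) + (-2) + (0) + (0) + (0)] = 0/8 = 0
  <chi_5*chi_3, chi_3> = (1/8)[1*(2)*conj(1) + 1*(-2)*conj(1) + 2*(0)*conj(-1) + 2*(0)*conj(1) + 2*(0)*conj(-1)]
      = (1/8)[(2) + (-2) + (0) + (0) + (0)] = 0/8 = 0
  <chi_5*chi_3, chi_4> = (1/8)[1*(2)*conj(1) + 1*(-2)*conj(1) + 2*(0)*conj(-1) + 2*(0)*conj(-1) + 2*(0)*conj(1)]
      = (1/8)[(2) + (-2) + (0) + (0) + (0)] = 0/8 = 0
  <chi_5*chi_3, chi_5> = (1/8)[1*(2)*conj(2) + 1*(-2)*conj(-2) + 2*(0)*conj(0) + 2*(0)*conj(0) + 2*(0)*conj(0)]
      = (1/8)[(4) + (4) + (0) + (0) + (0)] = 8/8 = 1
Hence the multiplicities are chi_5: 1. Dimension check: dim(chi_5)*dim(chi_3) = 2*1 = 2 and sum (mult * dim) = 1*2 = 2.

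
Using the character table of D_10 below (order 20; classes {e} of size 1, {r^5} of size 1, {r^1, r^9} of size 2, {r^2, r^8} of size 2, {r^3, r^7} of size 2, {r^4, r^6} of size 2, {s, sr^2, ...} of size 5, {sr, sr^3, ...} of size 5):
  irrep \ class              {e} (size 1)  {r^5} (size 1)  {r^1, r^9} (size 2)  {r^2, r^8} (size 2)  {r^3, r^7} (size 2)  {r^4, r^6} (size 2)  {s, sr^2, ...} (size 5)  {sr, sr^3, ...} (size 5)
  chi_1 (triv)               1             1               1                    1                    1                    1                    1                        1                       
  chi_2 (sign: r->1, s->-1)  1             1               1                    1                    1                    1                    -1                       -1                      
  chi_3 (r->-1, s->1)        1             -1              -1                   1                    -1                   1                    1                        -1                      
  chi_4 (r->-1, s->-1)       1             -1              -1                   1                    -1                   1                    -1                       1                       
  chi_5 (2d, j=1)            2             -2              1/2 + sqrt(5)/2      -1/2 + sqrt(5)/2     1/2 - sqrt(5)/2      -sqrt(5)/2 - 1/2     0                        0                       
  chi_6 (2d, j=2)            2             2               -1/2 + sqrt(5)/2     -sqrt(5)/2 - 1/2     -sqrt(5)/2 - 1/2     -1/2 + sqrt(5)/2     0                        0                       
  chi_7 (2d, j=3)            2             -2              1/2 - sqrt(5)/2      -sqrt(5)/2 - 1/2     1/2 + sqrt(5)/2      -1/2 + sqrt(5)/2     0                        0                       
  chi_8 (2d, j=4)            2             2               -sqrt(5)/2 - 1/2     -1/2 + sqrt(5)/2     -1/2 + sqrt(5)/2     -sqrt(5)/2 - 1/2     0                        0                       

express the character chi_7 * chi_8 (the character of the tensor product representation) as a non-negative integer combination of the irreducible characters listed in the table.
chi_7 tensor chi_8 = chi_5 + chi_7 (all other irreducibles have multiplicity 0).

Details: The character of a tensor product is the pointwise product (chi_7 * chi_8)(C) = chi_7(C) * chi_8(C):
  {e}: (2)*(2), {r^5}: (-2)*(2), {r^1, r^9}: (1/2 - sqrt(5)/2)*(-sqrt(5)/2 - 1/2), {r^2, r^8}: (-sqrt(5)/2 - 1/2)*(-1/2 + sqrt(5)/2), {r^3, r^7}: (1/2 + sqrt(5)/2)*(-1/2 + sqrt(5)/2), {r^4, r^6}: (-1/2 + sqrt(5)/2)*(-sqrt(5)/2 - 1/2), {s, sr^2, ...}: (0)*(0), {sr, sr^3, ...}: (0)*(0)
so (chi_7 * chi_8) takes values
  {e} -> 4, {r^5} -> -4, {r^1, r^9} -> 1, {r^2, r^8} -> -1, {r^3, r^7} -> 1, {r^4, r^6} -> -1, {s, sr^2, ...} -> 0, {sr, sr^3, ...} -> 0.
Now take the inner product of this character with each irreducible chi from the table, <chi_7*chi_8, chi> = (1/20) sum_C |C| (chi_7*chi_8)(C) conj(chi(C)):
  <chi_7*chi_8, chi_1> = (1/20)[1*(4)*conj(1) + 1*(-4)*conj(1) + 2*(1)*conj(1) + 2*(-1)*conj(1) + 2*(1)*conj(1) + 2*(-1)*conj(1) + 5*(0)*conj(1) + 5*(0)*conj(1)]
      = (1/20)[(4) + (-4) + (2) + (-2) + (2) + (-2) + (0) + (0)] = 0/20 = 0
  <chi_7*chi_8, chi_2> = (1/20)[1*(4)*conj(1) + 1*(-4)*conj(1) + 2*(1)*conj(1) + 2*(-1)*conj(1) + 2*(1)*conj(1) + 2*(-1)*conj(1) + 5*(0)*conj(-1) + 5*(0)*conj(-1)]
      = (1/20)[(4) + (-4) + (2) + (-2) + (2) + (-2) + (0) + (0)] = 0/20 = 0
  <chi_7*chi_8, chi_3> = (1/20)[1*(4)*conj(1) + 1*(-4)*conj(-1) + 2*(1)*conj(-1) + 2*(-1)*conj(1) + 2*(1)*conj(-1) + 2*(-1)*conj(1) + 5*(0)*conj(1) + 5*(0)*conj(-1)]
      = (1/20)[(4) + (4) + (-2) + (-2) + (-2) + (-2) + (0) + (0)] = 0/20 = 0
  <chi_7*chi_8, chi_4> = (1/20)[1*(4)*conj(1) + 1*(-4)*conj(-1) + 2*(1)*conj(-1) + 2*(-1)*conj(1) + 2*(1)*conj(-1) + 2*(-1)*conj(1) + 5*(0)*conj(-1) + 5*(0)*conj(1)]
      = (1/20)[(4) + (4) + (-2) + (-2) + (-2) + (-2) + (0) + (0)] = 0/20 = 0
  <chi_7*chi_8, chi_5> = (1/20)[1*(4)*conj(2) + 1*(-4)*conj(-2) + 2*(1)*conj(1/2 + sqrt(5)/2) + 2*(-1)*conj(-1/2 + sqrt(5)/2) + 2*(1)*conj(1/2 - sqrt(5)/2) + 2*(-1)*conj(-sqrt(5)/2 - 1/2) + 5*(0)*conj(0) + 5*(0)*conj(0)]
      = (1/20)[(8) + (8) + (1 + sqrt(5)) + (1 - sqrt(5)) + (1 - sqrt(5)) + (1 + sqrt(5)) + (0) + (0)] = 20/20 = 1
  <chi_7*chi_8, chi_6> = (1/20)[1*(4)*conj(2) + 1*(-4)*conj(2) + 2*(1)*conj(-1/2 + sqrt(5)/2) + 2*(-1)*conj(-sqrt(5)/2 - 1/2) + 2*(1)*conj(-sqrt(5)/2 - 1/2) + 2*(-1)*conj(-1/2 + sqrt(5)/2) + 5*(0)*conj(0) + 5*(0)*conj(0)]
      = (1/20)[(8) + (-8) + (-1 + sqrt(5)) + (1 + sqrt(5)) + (-sqrt(5) - 1) + (1 - sqrt(5)) + (0) + (0)] = 0/20 = 0
  <chi_7*chi_8, chi_7> = (1/20)[1*(4)*conj(2) + 1*(-4)*conj(-2) + 2*(1)*conj(1/2 - sqrt(5)/2) + 2*(-1)*conj(-sqrt(5)/2 - 1/2) + 2*(1)*conj(1/2 + sqrt(5)/2) + 2*(-1)*conj(-1/2 + sqrt(5)/2) + 5*(0)*conj(0) + 5*(0)*conj(0)]
      = (1/20)[(8) + (8) + (1 - sqrt(5)) + (1 + sqrt(5)) + (1 + sqrt(5)) + (1 - sqrt(5)) + (0) + (0)] = 20/20 = 1
  <chi_7*chi_8, chi_8> = (1/20)[1*(4)*conj(2) + 1*(-4)*conj(2) + 2*(1)*conj(-sqrt(5)/2 - 1/2) + 2*(-1)*conj(-1/2 + sqrt(5)/2) + 2*(1)*conj(-1/2 + sqrt(5)/2) + 2*(-1)*conj(-sqrt(5)/2 - 1/2) + 5*(0)*conj(0) + 5*(0)*conj(0)]
      = (1/20)[(8) + (-8) + (-sqrt(5) - 1) + (1 - sqrt(5)) + (-1 + sqrt(5)) + (1 + sqrt(5)) + (0) + (0)] = 0/20 = 0
Hence the multiplicities are chi_5: 1, chi_7: 1. Dimension check: dim(chi_7)*dim(chi_8) = 2*2 = 4 and sum (mult * dim) = 1*2 + 1*2 = 4.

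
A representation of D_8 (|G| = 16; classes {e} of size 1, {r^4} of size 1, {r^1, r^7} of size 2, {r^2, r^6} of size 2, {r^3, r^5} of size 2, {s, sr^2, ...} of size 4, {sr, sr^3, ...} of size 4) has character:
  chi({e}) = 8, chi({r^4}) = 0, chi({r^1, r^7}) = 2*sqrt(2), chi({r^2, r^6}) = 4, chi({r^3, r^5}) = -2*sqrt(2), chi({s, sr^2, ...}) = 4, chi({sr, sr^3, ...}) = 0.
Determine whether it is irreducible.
Not irreducible (reducible): <chi, chi> = 12 > 1.

Explanation: <chi, chi> = (1/|G|) sum_C |C| * |chi(C)|^2 = (1/16)[1*|8|^2 + 1*|0|^2 + 2*|2*sqrt(2)|^2 + 2*|4|^2 + 2*|-2*sqrt(2)|^2 + 4*|4|^2 + 4*|0|^2]
  = (1/16)[(64) + (0) + (16) + (32) + (16) + (64) + (0)] = 192/16 = 12.
A character is irreducible iff <chi, chi> = 1, so this representation is reducible.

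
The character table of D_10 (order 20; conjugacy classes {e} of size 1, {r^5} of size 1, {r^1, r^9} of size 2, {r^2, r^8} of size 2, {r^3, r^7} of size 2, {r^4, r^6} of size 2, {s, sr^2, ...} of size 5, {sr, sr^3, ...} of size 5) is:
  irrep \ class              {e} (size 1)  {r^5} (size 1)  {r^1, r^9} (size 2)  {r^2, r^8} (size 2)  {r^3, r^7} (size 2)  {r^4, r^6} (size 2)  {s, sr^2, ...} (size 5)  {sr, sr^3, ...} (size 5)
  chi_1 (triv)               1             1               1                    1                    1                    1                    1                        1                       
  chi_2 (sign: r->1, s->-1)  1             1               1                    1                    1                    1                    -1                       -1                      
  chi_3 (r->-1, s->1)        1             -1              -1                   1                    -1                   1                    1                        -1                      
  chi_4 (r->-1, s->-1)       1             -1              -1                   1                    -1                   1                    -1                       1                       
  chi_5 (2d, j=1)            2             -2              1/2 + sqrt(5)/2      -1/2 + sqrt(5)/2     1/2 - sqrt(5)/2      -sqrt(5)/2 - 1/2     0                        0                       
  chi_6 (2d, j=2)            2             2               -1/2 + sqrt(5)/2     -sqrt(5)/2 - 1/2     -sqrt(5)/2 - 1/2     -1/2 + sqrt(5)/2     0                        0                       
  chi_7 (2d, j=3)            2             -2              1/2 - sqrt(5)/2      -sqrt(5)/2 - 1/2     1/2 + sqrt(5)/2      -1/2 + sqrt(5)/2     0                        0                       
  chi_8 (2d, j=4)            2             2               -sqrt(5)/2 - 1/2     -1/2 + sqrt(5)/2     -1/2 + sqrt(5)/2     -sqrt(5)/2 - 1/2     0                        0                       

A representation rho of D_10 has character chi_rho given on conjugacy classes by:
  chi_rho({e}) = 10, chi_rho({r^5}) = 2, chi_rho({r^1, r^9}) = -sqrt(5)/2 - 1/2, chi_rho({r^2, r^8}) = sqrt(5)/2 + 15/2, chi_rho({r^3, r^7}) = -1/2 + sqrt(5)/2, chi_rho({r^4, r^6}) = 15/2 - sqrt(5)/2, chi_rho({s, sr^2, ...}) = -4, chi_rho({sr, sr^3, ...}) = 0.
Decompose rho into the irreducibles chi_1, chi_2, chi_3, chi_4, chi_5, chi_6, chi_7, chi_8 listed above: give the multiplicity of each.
Multiplicities: chi_1: 1, chi_2: 3, chi_3: 1, chi_4: 3, chi_5: 0, chi_6: 0, chi_7: 0, chi_8: 1.

Details: Use <chi_rho, chi> = (1/|G|) sum_C |C| * chi_rho(C) * conj(chi(C)) with |G| = 20 for each irreducible chi in the table:
  <chi_rho, chi_1> = (1/20)[1*(10)*conj(1) + 1*(2)*conj(1) + 2*(-sqrt(5)/2 - 1/2)*conj(1) + 2*(sqrt(5)/2 + 15/2)*conj(1) + 2*(-1/2 + sqrt(5)/2)*conj(1) + 2*(15/2 - sqrt(5)/2)*conj(1) + 5*(-4)*conj(1) + 5*(0)*conj(1)]
      = (1/20)[(10) + (2) + (-sqrt(5) - 1) + (sqrt(5) + 15) + (-1 + sqrt(5)) + (15 - sqrt(5)) + (-20) + (0)] = 20/20 = 1
  <chi_rho, chi_2> = (1/20)[1*(10)*conj(1) + 1*(2)*conj(1) + 2*(-sqrt(5)/2 - 1/2)*conj(1) + 2*(sqrt(5)/2 + 15/2)*conj(1) + 2*(-1/2 + sqrt(5)/2)*conj(1) + 2*(15/2 - sqrt(5)/2)*conj(1) + 5*(-4)*conj(-1) + 5*(0)*conj(-1)]
      = (1/20)[(10) + (2) + (-sqrt(5) - 1) + (sqrt(5) + 15) + (-1 + sqrt(5)) + (15 - sqrt(5)) + (20) + (0)] = 60/20 = 3
  <chi_rho, chi_3> = (1/20)[1*(10)*conj(1) + 1*(2)*conj(-1) + 2*(-sqrt(5)/2 - 1/2)*conj(-1) + 2*(sqrt(5)/2 + 15/2)*conj(1) + 2*(-1/2 + sqrt(5)/2)*conj(-1) + 2*(15/2 - sqrt(5)/2)*conj(1) + 5*(-4)*conj(1) + 5*(0)*conj(-1)]
      = (1/20)[(10) + (-2) + (1 + sqrt(5)) + (sqrt(5) + 15) + (1 - sqrt(5)) + (15 - sqrt(5)) + (-20) + (0)] = 20/20 = 1
  <chi_rho, chi_4> = (1/20)[1*(10)*conj(1) + 1*(2)*conj(-1) + 2*(-sqrt(5)/2 - 1/2)*conj(-1) + 2*(sqrt(5)/2 + 15/2)*conj(1) + 2*(-1/2 + sqrt(5)/2)*conj(-1) + 2*(15/2 - sqrt(5)/2)*conj(1) + 5*(-4)*conj(-1) + 5*(0)*conj(1)]
      = (1/20)[(10) + (-2) + (1 + sqrt(5)) + (sqrt(5) + 15) + (1 - sqrt(5)) + (15 - sqrt(5)) + (20) + (0)] = 60/20 = 3
  <chi_rho, chi_5> = (1/20)[1*(10)*conj(2) + 1*(2)*conj(-2) + 2*(-sqrt(5)/2 - 1/2)*conj(1/2 + sqrt(5)/2) + 2*(sqrt(5)/2 + 15/2)*conj(-1/2 + sqrt(5)/2) + 2*(-1/2 + sqrt(5)/2)*conj(1/2 - sqrt(5)/2) + 2*(15/2 - sqrt(5)/2)*conj(-sqrt(5)/2 - 1/2) + 5*(-4)*conj(0) + 5*(0)*conj(0)]
      = (1/20)[(20) + (-4) + (-3 - sqrt(5)) + (-5 + 7*sqrt(5)) + (-3 + sqrt(5)) + (-7*sqrt(5) - 5) + (0) + (0)] = 0/20 = 0
  <chi_rho, chi_6> = (1/20)[1*(10)*conj(2) + 1*(2)*conj(2) + 2*(-sqrt(5)/2 - 1/2)*conj(-1/2 + sqrt(5)/2) + 2*(sqrt(5)/2 + 15/2)*conj(-sqrt(5)/2 - 1/2) + 2*(-1/2 + sqrt(5)/2)*conj(-sqrt(5)/2 - 1/2) + 2*(15/2 - sqrt(5)/2)*conj(-1/2 + sqrt(5)/2) + 5*(-4)*conj(0) + 5*(0)*conj(0)]
      = (1/20)[(20) + (4) + (-2) + (-8*sqrt(5) - 10) + (-2) + (-10 + 8*sqrt(5)) + (0) + (0)] = 0/20 = 0
  <chi_rho, chi_7> = (1/20)[1*(10)*conj(2) + 1*(2)*conj(-2) + 2*(-sqrt(5)/2 - 1/2)*conj(1/2 - sqrt(5)/2) + 2*(sqrt(5)/2 + 15/2)*conj(-sqrt(5)/2 - 1/2) + 2*(-1/2 + sqrt(5)/2)*conj(1/2 + sqrt(5)/2) + 2*(15/2 - sqrt(5)/2)*conj(-1/2 + sqrt(5)/2) + 5*(-4)*conj(0) + 5*(0)*conj(0)]
      = (1/20)[(20) + (-4) + (2) + (-8*sqrt(5) - 10) + (2) + (-10 + 8*sqrt(5)) + (0) + (0)] = 0/20 = 0
  <chi_rho, chi_8> = (1/20)[1*(10)*conj(2) + 1*(2)*conj(2) + 2*(-sqrt(5)/2 - 1/2)*conj(-sqrt(5)/2 - 1/2) + 2*(sqrt(5)/2 + 15/2)*conj(-1/2 + sqrt(5)/2) + 2*(-1/2 + sqrt(5)/2)*conj(-1/2 + sqrt(5)/2) + 2*(15/2 - sqrt(5)/2)*conj(-sqrt(5)/2 - 1/2) + 5*(-4)*conj(0) + 5*(0)*conj(0)]
      = (1/20)[(20) + (4) + (sqrt(5) + 3) + (-5 + 7*sqrt(5)) + (3 - sqrt(5)) + (-7*sqrt(5) - 5) + (0) + (0)] = 20/20 = 1
Dimension check: dim(rho) = sum (mult * dim) = 1*1 + 3*1 + 1*1 + 3*1 + 0*2 + 0*2 + 0*2 + 1*2 = 10 = chi_rho(e) = 10.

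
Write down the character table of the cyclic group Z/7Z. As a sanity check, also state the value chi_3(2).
Character table of Z/7Z (irreps indexed chi_0,...,chi_6 with chi_k(m) = zeta_7^(k*m), zeta_7 = exp(2*pi*i/7)):
  irrep \ class  {0} (size 1)  {1} (size 1)    {2} (size 1)    {3} (size 1)    {4} (size 1)    {5} (size 1)    {6} (size 1)  
  chi_0          1             1               1               1               1               1               1             
  chi_1          1             exp(2*I*pi/7)   exp(4*I*pi/7)   exp(6*I*pi/7)   exp(-6*I*pi/7)  exp(-4*I*pi/7)  exp(-2*I*pi/7)
  chi_2          1             exp(4*I*pi/7)   exp(-6*I*pi/7)  exp(-2*I*pi/7)  exp(2*I*pi/7)   exp(6*I*pi/7)   exp(-4*I*pi/7)
  chi_3          1             exp(6*I*pi/7)   exp(-2*I*pi/7)  exp(4*I*pi/7)   exp(-4*I*pi/7)  exp(2*I*pi/7)   exp(-6*I*pi/7)
  chi_4          1             exp(-6*I*pi/7)  exp(2*I*pi/7)   exp(-4*I*pi/7)  exp(4*I*pi/7)   exp(-2*I*pi/7)  exp(6*I*pi/7) 
  chi_5          1             exp(-4*I*pi/7)  exp(6*I*pi/7)   exp(2*I*pi/7)   exp(-2*I*pi/7)  exp(-6*I*pi/7)  exp(4*I*pi/7) 
  chi_6          1             exp(-2*I*pi/7)  exp(-4*I*pi/7)  exp(-6*I*pi/7)  exp(6*I*pi/7)   exp(4*I*pi/7)   exp(2*I*pi/7) 

Spot check: chi_3(2) = zeta_7^(3*2) = zeta_7^6 = exp(-2*I*pi/7).

Justification: Z/7Z is abelian, so all 7 irreducible complex representations are 1-dimensional. They are given by chi_k(m) = zeta_7^(k*m) for k = 0,...,6. Row orthogonality: sum_m chi_k(m) conj(chi_l(m)) = 7 * [k = l].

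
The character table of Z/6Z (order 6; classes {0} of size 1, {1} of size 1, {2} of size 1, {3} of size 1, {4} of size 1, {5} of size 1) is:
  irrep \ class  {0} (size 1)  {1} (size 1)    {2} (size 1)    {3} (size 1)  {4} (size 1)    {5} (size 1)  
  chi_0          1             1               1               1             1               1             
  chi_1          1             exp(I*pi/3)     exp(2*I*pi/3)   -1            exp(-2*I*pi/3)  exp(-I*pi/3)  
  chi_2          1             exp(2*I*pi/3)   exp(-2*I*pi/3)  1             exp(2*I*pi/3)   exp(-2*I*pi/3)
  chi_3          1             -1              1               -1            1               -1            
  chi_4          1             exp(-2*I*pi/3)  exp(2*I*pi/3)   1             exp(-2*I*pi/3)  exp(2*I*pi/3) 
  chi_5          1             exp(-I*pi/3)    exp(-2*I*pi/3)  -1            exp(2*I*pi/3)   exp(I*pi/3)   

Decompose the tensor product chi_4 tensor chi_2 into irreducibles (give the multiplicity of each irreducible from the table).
chi_4 tensor chi_2 = chi_0 (all other irreducibles have multiplicity 0).

Argument: The character of a tensor product is the pointwise product (chi_4 * chi_2)(C) = chi_4(C) * chi_2(C):
  {0}: (1)*(1), {1}: (exp(-2*I*pi/3))*(exp(2*I*pi/3)), {2}: (exp(2*I*pi/3))*(exp(-2*I*pi/3)), {3}: (1)*(1), {4}: (exp(-2*I*pi/3))*(exp(2*I*pi/3)), {5}: (exp(2*I*pi/3))*(exp(-2*I*pi/3))
so (chi_4 * chi_2) takes values
  {0} -> 1, {1} -> 1, {2} -> 1, {3} -> 1, {4} -> 1, {5} -> 1.
Now take the inner product of this character with each irreducible chi from the table, <chi_4*chi_2, chi> = (1/6) sum_C |C| (chi_4*chi_2)(C) conj(chi(C)):
  <chi_4*chi_2, chi_0> = (1/6)[1*(1)*conj(1) + 1*(1)*conj(1) + 1*(1)*conj(1) + 1*(1)*conj(1) + 1*(1)*conj(1) + 1*(1)*conj(1)]
      = (1/6)[(1) + (1) + (1) + (1) + (1) + (1)] = 6/6 = 1
  <chi_4*chi_2, chi_1> = (1/6)[1*(1)*conj(1) + 1*(1)*conj(exp(I*pi/3)) + 1*(1)*conj(exp(2*I*pi/3)) + 1*(1)*conj(-1) + 1*(1)*conj(exp(-2*I*pi/3)) + 1*(1)*conj(exp(-I*pi/3))]
      = (1/6)[(1) + (exp(-I*pi/3)) + (exp(-2*I*pi/3)) + (-1) + (exp(2*I*pi/3)) + (exp(I*pi/3))] = 0/6 = 0
  <chi_4*chi_2, chi_2> = (1/6)[1*(1)*conj(1) + 1*(1)*conj(exp(2*I*pi/3)) + 1*(1)*conj(exp(-2*I*pi/3)) + 1*(1)*conj(1) + 1*(1)*conj(exp(2*I*pi/3)) + 1*(1)*conj(exp(-2*I*pi/3))]
      = (1/6)[(1) + (exp(-2*I*pi/3)) + (exp(2*I*pi/3)) + (1) + (exp(-2*I*pi/3)) + (exp(2*I*pi/3))] = 0/6 = 0
  <chi_4*chi_2, chi_3> = (1/6)[1*(1)*conj(1) + 1*(1)*conj(-1) + 1*(1)*conj(1) + 1*(1)*conj(-1) + 1*(1)*conj(1) + 1*(1)*conj(-1)]
      = (1/6)[(1) + (-1) + (1) + (-1) + (1) + (-1)] = 0/6 = 0
  <chi_4*chi_2, chi_4> = (1/6)[1*(1)*conj(1) + 1*(1)*conj(exp(-2*I*pi/3)) + 1*(1)*conj(exp(2*I*pi/3)) + 1*(1)*conj(1) + 1*(1)*conj(exp(-2*I*pi/3)) + 1*(1)*conj(exp(2*I*pi/3))]
      = (1/6)[(1) + (exp(2*I*pi/3)) + (exp(-2*I*pi/3)) + (1) + (exp(2*I*pi/3)) + (exp(-2*I*pi/3))] = 0/6 = 0
  <chi_4*chi_2, chi_5> = (1/6)[1*(1)*conj(1) + 1*(1)*conj(exp(-I*pi/3)) + 1*(1)*conj(exp(-2*I*pi/3)) + 1*(1)*conj(-1) + 1*(1)*conj(exp(2*I*pi/3)) + 1*(1)*conj(exp(I*pi/3))]
      = (1/6)[(1) + (exp(I*pi/3)) + (exp(2*I*pi/3)) + (-1) + (exp(-2*I*pi/3)) + (exp(-I*pi/3))] = 0/6 = 0
(Exp terms are combined using exp(i*s)*conj(exp(i*t)) = exp(i*(s-t)), and sums of them are collapsed using the identity that for every m > 1 the m distinct m-th roots of unity sum to 0, e.g. 1 + exp(2*I*pi/3) + exp(-2*I*pi/3) = 0.)
Hence the multiplicities are chi_0: 1. Dimension check: dim(chi_4)*dim(chi_2) = 1*1 = 1 and sum (mult * dim) = 1*1 = 1.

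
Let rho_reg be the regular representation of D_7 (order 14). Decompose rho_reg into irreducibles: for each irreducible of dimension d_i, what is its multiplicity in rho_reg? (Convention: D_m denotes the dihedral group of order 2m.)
Each irreducible V_i of dimension d_i appears with multiplicity d_i, i.e. rho_reg = (direct sum over all irreducibles V_i) d_i V_i. The irreducible dimensions for D_7 are 1, 1, 2, 2, 2: 2 irreducibles of dimension 1, each with multiplicity 1; 3 irreducibles of dimension 2, each with multiplicity 2. Total dimension 2*1*1 + 3*2*2 = 14 = |G|.

Derivation: General theorem: in the regular representation of a finite group G, each irreducible appears with multiplicity equal to its dimension. Check: dim(rho_reg) = sum d_i^2 = 1 + 1 + 4 + 4 + 4 = 14 = |G|.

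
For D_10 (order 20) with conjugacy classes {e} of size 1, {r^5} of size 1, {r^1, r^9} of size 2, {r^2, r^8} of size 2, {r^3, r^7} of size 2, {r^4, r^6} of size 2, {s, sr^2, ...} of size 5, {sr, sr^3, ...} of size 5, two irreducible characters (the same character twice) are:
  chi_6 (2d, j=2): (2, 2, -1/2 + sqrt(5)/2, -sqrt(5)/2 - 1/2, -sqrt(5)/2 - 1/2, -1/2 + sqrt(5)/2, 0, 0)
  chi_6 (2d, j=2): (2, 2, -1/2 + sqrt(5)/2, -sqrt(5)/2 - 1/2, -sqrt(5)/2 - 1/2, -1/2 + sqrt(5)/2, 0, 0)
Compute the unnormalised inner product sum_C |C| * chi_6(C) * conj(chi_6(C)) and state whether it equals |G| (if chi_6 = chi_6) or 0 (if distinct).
Sum = 20 = |G| = 20; so <chi_6, chi_6> = 1 (norm-1 confirms irreducibility).

Explanation: Compute term by term over conjugacy classes (|C| * chi_6(C) * conj(chi_6(C))):
  1*(2)*conj(2) + 1*(2)*conj(2) + 2*(-1/2 + sqrt(5)/2)*conj(-1/2 + sqrt(5)/2) + 2*(-sqrt(5)/2 - 1/2)*conj(-sqrt(5)/2 - 1/2) + 2*(-sqrt(5)/2 - 1/2)*conj(-sqrt(5)/2 - 1/2) + 2*(-1/2 + sqrt(5)/2)*conj(-1/2 + sqrt(5)/2) + 5*(0)*conj(0) + 5*(0)*conj(0)
  = (4) + (4) + (3 - sqrt(5)) + (sqrt(5) + 3) + (sqrt(5) + 3) + (3 - sqrt(5)) + (0) + (0)
  = 20.
Dividing by |G| = 20 gives 20/20 = 1, matching the row-orthogonality relation <chi_6, chi_6> = [chi_6 = chi_6].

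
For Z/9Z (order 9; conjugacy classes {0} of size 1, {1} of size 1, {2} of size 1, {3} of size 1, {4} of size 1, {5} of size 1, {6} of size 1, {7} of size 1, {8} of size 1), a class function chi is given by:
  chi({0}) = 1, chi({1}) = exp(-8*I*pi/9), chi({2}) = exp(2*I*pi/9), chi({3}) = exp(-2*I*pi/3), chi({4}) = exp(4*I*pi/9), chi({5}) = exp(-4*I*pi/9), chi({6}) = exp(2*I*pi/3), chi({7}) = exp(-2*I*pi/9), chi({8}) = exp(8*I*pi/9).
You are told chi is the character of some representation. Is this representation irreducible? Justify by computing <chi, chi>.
Irreducible: <chi, chi> = 1.

Reasoning: <chi, chi> = (1/|G|) sum_C |C| * |chi(C)|^2 = (1/9)[1*|1|^2 + 1*|exp(-8*I*pi/9)|^2 + 1*|exp(2*I*pi/9)|^2 + 1*|exp(-2*I*pi/3)|^2 + 1*|exp(4*I*pi/9)|^2 + 1*|exp(-4*I*pi/9)|^2 + 1*|exp(2*I*pi/3)|^2 + 1*|exp(-2*I*pi/9)|^2 + 1*|exp(8*I*pi/9)|^2]
  = (1/9)[(1) + (1) + (1) + (1) + (1) + (1) + (1) + (1) + (1)] = 9/9 = 1.
(Exp terms are combined using exp(i*s)*conj(exp(i*t)) = exp(i*(s-t)), and sums of them are collapsed using the identity that for every m > 1 the m distinct m-th roots of unity sum to 0, e.g. 1 + exp(2*I*pi/3) + exp(-2*I*pi/3) = 0.)
A character is irreducible iff <chi, chi> = 1, so this representation is irreducible.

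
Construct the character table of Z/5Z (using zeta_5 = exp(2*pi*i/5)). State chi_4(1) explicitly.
Character table of Z/5Z (irreps indexed chi_0,...,chi_4 with chi_k(m) = zeta_5^(k*m), zeta_5 = exp(2*pi*i/5)):
  irrep \ class  {0} (size 1)  {1} (size 1)    {2} (size 1)    {3} (size 1)    {4} (size 1)  
  chi_0          1             1               1               1               1             
  chi_1          1             exp(2*I*pi/5)   exp(4*I*pi/5)   exp(-4*I*pi/5)  exp(-2*I*pi/5)
  chi_2          1             exp(4*I*pi/5)   exp(-2*I*pi/5)  exp(2*I*pi/5)   exp(-4*I*pi/5)
  chi_3          1             exp(-4*I*pi/5)  exp(2*I*pi/5)   exp(-2*I*pi/5)  exp(4*I*pi/5) 
  chi_4          1             exp(-2*I*pi/5)  exp(-4*I*pi/5)  exp(4*I*pi/5)   exp(2*I*pi/5) 

Spot check: chi_4(1) = zeta_5^(4*1) = zeta_5^4 = exp(-2*I*pi/5).

Argument: Z/5Z is abelian, so all 5 irreducible complex representations are 1-dimensional. They are given by chi_k(m) = zeta_5^(k*m) for k = 0,...,4. Row orthogonality: sum_m chi_k(m) conj(chi_l(m)) = 5 * [k = l].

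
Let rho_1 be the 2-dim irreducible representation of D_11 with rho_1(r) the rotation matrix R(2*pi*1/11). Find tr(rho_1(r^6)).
chi_{rho_1}(r^6) = 2*cos(2*pi*1*6/11) = -2*cos(pi/11)

Working: rho_1(r^6) is rotation by angle 2*pi*1*6/11, whose trace is 2*cos(2*pi*1*6/11) = -2*cos(pi/11).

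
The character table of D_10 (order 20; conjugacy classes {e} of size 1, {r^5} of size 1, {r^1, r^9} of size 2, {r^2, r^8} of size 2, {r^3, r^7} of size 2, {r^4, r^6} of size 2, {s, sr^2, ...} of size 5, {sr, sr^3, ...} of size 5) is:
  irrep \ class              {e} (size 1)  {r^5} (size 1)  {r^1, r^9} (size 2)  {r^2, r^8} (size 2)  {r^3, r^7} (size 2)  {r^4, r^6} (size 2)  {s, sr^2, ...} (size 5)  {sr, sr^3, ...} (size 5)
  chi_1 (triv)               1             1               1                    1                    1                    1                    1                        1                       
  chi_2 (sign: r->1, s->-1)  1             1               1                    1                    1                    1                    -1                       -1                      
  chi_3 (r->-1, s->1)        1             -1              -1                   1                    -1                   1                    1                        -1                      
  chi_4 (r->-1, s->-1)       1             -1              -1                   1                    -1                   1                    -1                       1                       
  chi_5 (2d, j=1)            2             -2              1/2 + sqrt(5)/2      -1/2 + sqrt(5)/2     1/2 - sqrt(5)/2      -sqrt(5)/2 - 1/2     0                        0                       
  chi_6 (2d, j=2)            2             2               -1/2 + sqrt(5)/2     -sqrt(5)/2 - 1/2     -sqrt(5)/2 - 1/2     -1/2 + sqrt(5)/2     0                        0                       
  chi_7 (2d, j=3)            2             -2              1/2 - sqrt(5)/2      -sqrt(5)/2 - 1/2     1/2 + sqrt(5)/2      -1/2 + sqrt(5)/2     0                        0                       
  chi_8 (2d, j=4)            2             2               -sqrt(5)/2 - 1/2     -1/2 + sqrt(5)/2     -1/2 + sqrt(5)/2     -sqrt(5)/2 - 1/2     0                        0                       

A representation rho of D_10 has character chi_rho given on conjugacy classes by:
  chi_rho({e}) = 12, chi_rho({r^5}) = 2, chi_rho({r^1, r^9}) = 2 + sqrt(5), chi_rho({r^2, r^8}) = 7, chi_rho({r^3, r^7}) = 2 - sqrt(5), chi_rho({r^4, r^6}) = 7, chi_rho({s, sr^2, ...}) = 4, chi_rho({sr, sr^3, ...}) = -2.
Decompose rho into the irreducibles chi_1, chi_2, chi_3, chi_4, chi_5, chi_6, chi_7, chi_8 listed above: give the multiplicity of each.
Multiplicities: chi_1: 3, chi_2: 2, chi_3: 3, chi_4: 0, chi_5: 1, chi_6: 1, chi_7: 0, chi_8: 0.

Working: Use <chi_rho, chi> = (1/|G|) sum_C |C| * chi_rho(C) * conj(chi(C)) with |G| = 20 for each irreducible chi in the table:
  <chi_rho, chi_1> = (1/20)[1*(12)*conj(1) + 1*(2)*conj(1) + 2*(2 + sqrt(5))*conj(1) + 2*(7)*conj(1) + 2*(2 - sqrt(5))*conj(1) + 2*(7)*conj(1) + 5*(4)*conj(1) + 5*(-2)*conj(1)]
      = (1/20)[(12) + (2) + (4 + 2*sqrt(5)) + (14) + (4 - 2*sqrt(5)) + (14) + (20) + (-10)] = 60/20 = 3
  <chi_rho, chi_2> = (1/20)[1*(12)*conj(1) + 1*(2)*conj(1) + 2*(2 + sqrt(5))*conj(1) + 2*(7)*conj(1) + 2*(2 - sqrt(5))*conj(1) + 2*(7)*conj(1) + 5*(4)*conj(-1) + 5*(-2)*conj(-1)]
      = (1/20)[(12) + (2) + (4 + 2*sqrt(5)) + (14) + (4 - 2*sqrt(5)) + (14) + (-20) + (10)] = 40/20 = 2
  <chi_rho, chi_3> = (1/20)[1*(12)*conj(1) + 1*(2)*conj(-1) + 2*(2 + sqrt(5))*conj(-1) + 2*(7)*conj(1) + 2*(2 - sqrt(5))*conj(-1) + 2*(7)*conj(1) + 5*(4)*conj(1) + 5*(-2)*conj(-1)]
      = (1/20)[(12) + (-2) + (-2*sqrt(5) - 4) + (14) + (-4 + 2*sqrt(5)) + (14) + (20) + (10)] = 60/20 = 3
  <chi_rho, chi_4> = (1/20)[1*(12)*conj(1) + 1*(2)*conj(-1) + 2*(2 + sqrt(5))*conj(-1) + 2*(7)*conj(1) + 2*(2 - sqrt(5))*conj(-1) + 2*(7)*conj(1) + 5*(4)*conj(-1) + 5*(-2)*conj(1)]
      = (1/20)[(12) + (-2) + (-2*sqrt(5) - 4) + (14) + (-4 + 2*sqrt(5)) + (14) + (-20) + (-10)] = 0/20 = 0
  <chi_rho, chi_5> = (1/20)[1*(12)*conj(2) + 1*(2)*conj(-2) + 2*(2 + sqrt(5))*conj(1/2 + sqrt(5)/2) + 2*(7)*conj(-1/2 + sqrt(5)/2) + 2*(2 - sqrt(5))*conj(1/2 - sqrt(5)/2) + 2*(7)*conj(-sqrt(5)/2 - 1/2) + 5*(4)*conj(0) + 5*(-2)*conj(0)]
      = (1/20)[(24) + (-4) + (3*sqrt(5) + 7) + (-7 + 7*sqrt(5)) + (7 - 3*sqrt(5)) + (-7*sqrt(5) - 7) + (0) + (0)] = 20/20 = 1
  <chi_rho, chi_6> = (1/20)[1*(12)*conj(2) + 1*(2)*conj(2) + 2*(2 + sqrt(5))*conj(-1/2 + sqrt(5)/2) + 2*(7)*conj(-sqrt(5)/2 - 1/2) + 2*(2 - sqrt(5))*conj(-sqrt(5)/2 - 1/2) + 2*(7)*conj(-1/2 + sqrt(5)/2) + 5*(4)*conj(0) + 5*(-2)*conj(0)]
      = (1/20)[(24) + (4) + (sqrt(5) + 3) + (-7*sqrt(5) - 7) + (3 - sqrt(5)) + (-7 + 7*sqrt(5)) + (0) + (0)] = 20/20 = 1
  <chi_rho, chi_7> = (1/20)[1*(12)*conj(2) + 1*(2)*conj(-2) + 2*(2 + sqrt(5))*conj(1/2 - sqrt(5)/2) + 2*(7)*conj(-sqrt(5)/2 - 1/2) + 2*(2 - sqrt(5))*conj(1/2 + sqrt(5)/2) + 2*(7)*conj(-1/2 + sqrt(5)/2) + 5*(4)*conj(0) + 5*(-2)*conj(0)]
      = (1/20)[(24) + (-4) + (-3 - sqrt(5)) + (-7*sqrt(5) - 7) + (-3 + sqrt(5)) + (-7 + 7*sqrt(5)) + (0) + (0)] = 0/20 = 0
  <chi_rho, chi_8> = (1/20)[1*(12)*conj(2) + 1*(2)*conj(2) + 2*(2 + sqrt(5))*conj(-sqrt(5)/2 - 1/2) + 2*(7)*conj(-1/2 + sqrt(5)/2) + 2*(2 - sqrt(5))*conj(-1/2 + sqrt(5)/2) + 2*(7)*conj(-sqrt(5)/2 - 1/2) + 5*(4)*conj(0) + 5*(-2)*conj(0)]
      = (1/20)[(24) + (4) + (-7 - 3*sqrt(5)) + (-7 + 7*sqrt(5)) + (-7 + 3*sqrt(5)) + (-7*sqrt(5) - 7) + (0) + (0)] = 0/20 = 0
Dimension check: dim(rho) = sum (mult * dim) = 3*1 + 2*1 + 3*1 + 0*1 + 1*2 + 1*2 + 0*2 + 0*2 = 12 = chi_rho(e) = 12.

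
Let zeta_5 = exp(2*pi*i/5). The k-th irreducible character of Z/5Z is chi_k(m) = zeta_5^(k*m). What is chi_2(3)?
chi_2(3) = zeta_5^6 = exp(2*I*pi/5)

Derivation: chi_2(3) = zeta_5^(2*3) = zeta_5^6. Since zeta_5^5 = 1, this equals zeta_5^1 = exp(2*pi*i*1/5) = exp(2*I*pi/5).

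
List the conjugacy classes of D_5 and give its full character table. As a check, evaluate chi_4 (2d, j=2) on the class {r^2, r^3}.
Conjugacy classes: {e} of size 1, {r^1, r^4} of size 2, {r^2, r^3} of size 2, {s, sr, ..., sr^4} of size 5.
Character table:
  irrep \ class              {e} (size 1)  {r^1, r^4} (size 2)  {r^2, r^3} (size 2)  {s, sr, ..., sr^4} (size 5)
  chi_1 (triv)               1             1                    1                    1                          
  chi_2 (sign: r->1, s->-1)  1             1                    1                    -1                         
  chi_3 (2d, j=1)            2             -1/2 + sqrt(5)/2     -sqrt(5)/2 - 1/2     0                          
  chi_4 (2d, j=2)            2             -sqrt(5)/2 - 1/2     -1/2 + sqrt(5)/2     0                          

Spot check: chi_4 (2d, j=2) on {r^2, r^3} = -1/2 + sqrt(5)/2.

Working: D_5 has order 2*5 = 10 with 4 conjugacy classes, hence 4 irreducibles. Sum of squared dims 1 + 1 + 4 + 4 = 10 = |G|. Linear characters come from the abelianisation; the 2-dimensional irreps have character r^k -> 2*cos(2*pi*j*k/5), reflections -> 0.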